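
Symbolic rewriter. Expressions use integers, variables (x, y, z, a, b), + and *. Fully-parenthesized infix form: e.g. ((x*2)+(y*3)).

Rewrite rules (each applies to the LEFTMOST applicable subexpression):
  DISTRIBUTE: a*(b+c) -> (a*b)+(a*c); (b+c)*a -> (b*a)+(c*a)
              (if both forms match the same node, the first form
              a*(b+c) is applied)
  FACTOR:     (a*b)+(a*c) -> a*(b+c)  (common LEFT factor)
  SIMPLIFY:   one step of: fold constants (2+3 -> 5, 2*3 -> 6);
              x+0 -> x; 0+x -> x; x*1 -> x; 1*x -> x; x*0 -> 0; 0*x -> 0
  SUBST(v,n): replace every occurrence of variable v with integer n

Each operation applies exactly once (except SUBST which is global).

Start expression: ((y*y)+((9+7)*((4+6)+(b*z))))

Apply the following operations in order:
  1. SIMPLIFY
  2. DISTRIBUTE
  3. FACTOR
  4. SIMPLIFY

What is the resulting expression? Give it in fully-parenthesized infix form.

Answer: ((y*y)+(16*(10+(b*z))))

Derivation:
Start: ((y*y)+((9+7)*((4+6)+(b*z))))
Apply SIMPLIFY at RL (target: (9+7)): ((y*y)+((9+7)*((4+6)+(b*z)))) -> ((y*y)+(16*((4+6)+(b*z))))
Apply DISTRIBUTE at R (target: (16*((4+6)+(b*z)))): ((y*y)+(16*((4+6)+(b*z)))) -> ((y*y)+((16*(4+6))+(16*(b*z))))
Apply FACTOR at R (target: ((16*(4+6))+(16*(b*z)))): ((y*y)+((16*(4+6))+(16*(b*z)))) -> ((y*y)+(16*((4+6)+(b*z))))
Apply SIMPLIFY at RRL (target: (4+6)): ((y*y)+(16*((4+6)+(b*z)))) -> ((y*y)+(16*(10+(b*z))))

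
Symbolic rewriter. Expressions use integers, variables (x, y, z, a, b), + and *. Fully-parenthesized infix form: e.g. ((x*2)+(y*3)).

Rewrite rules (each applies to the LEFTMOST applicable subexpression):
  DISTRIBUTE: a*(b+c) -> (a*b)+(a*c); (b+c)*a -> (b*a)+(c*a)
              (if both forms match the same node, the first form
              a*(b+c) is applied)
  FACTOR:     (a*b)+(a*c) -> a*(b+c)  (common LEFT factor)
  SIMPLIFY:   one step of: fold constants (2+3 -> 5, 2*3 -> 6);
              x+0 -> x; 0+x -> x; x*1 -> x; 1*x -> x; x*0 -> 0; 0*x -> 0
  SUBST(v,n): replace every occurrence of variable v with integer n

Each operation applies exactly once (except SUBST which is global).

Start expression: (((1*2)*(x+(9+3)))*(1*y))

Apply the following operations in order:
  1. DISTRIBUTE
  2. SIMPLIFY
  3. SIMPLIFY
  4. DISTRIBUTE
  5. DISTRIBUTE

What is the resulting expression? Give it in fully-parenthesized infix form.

Start: (((1*2)*(x+(9+3)))*(1*y))
Apply DISTRIBUTE at L (target: ((1*2)*(x+(9+3)))): (((1*2)*(x+(9+3)))*(1*y)) -> ((((1*2)*x)+((1*2)*(9+3)))*(1*y))
Apply SIMPLIFY at LLL (target: (1*2)): ((((1*2)*x)+((1*2)*(9+3)))*(1*y)) -> (((2*x)+((1*2)*(9+3)))*(1*y))
Apply SIMPLIFY at LRL (target: (1*2)): (((2*x)+((1*2)*(9+3)))*(1*y)) -> (((2*x)+(2*(9+3)))*(1*y))
Apply DISTRIBUTE at root (target: (((2*x)+(2*(9+3)))*(1*y))): (((2*x)+(2*(9+3)))*(1*y)) -> (((2*x)*(1*y))+((2*(9+3))*(1*y)))
Apply DISTRIBUTE at RL (target: (2*(9+3))): (((2*x)*(1*y))+((2*(9+3))*(1*y))) -> (((2*x)*(1*y))+(((2*9)+(2*3))*(1*y)))

Answer: (((2*x)*(1*y))+(((2*9)+(2*3))*(1*y)))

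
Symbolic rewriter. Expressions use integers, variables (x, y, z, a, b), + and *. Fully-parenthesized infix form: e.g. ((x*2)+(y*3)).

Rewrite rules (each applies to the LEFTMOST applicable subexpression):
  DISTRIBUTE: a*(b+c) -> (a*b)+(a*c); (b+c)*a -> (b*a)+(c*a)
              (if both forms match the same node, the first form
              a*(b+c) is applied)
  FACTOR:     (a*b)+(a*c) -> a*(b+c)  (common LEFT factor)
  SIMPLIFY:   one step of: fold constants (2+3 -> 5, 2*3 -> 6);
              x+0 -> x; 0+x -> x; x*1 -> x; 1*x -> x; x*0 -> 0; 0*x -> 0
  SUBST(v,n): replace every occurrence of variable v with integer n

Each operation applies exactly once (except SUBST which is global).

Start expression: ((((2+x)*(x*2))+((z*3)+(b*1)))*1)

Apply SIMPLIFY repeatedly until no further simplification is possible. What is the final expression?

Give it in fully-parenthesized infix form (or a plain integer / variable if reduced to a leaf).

Start: ((((2+x)*(x*2))+((z*3)+(b*1)))*1)
Step 1: at root: ((((2+x)*(x*2))+((z*3)+(b*1)))*1) -> (((2+x)*(x*2))+((z*3)+(b*1))); overall: ((((2+x)*(x*2))+((z*3)+(b*1)))*1) -> (((2+x)*(x*2))+((z*3)+(b*1)))
Step 2: at RR: (b*1) -> b; overall: (((2+x)*(x*2))+((z*3)+(b*1))) -> (((2+x)*(x*2))+((z*3)+b))
Fixed point: (((2+x)*(x*2))+((z*3)+b))

Answer: (((2+x)*(x*2))+((z*3)+b))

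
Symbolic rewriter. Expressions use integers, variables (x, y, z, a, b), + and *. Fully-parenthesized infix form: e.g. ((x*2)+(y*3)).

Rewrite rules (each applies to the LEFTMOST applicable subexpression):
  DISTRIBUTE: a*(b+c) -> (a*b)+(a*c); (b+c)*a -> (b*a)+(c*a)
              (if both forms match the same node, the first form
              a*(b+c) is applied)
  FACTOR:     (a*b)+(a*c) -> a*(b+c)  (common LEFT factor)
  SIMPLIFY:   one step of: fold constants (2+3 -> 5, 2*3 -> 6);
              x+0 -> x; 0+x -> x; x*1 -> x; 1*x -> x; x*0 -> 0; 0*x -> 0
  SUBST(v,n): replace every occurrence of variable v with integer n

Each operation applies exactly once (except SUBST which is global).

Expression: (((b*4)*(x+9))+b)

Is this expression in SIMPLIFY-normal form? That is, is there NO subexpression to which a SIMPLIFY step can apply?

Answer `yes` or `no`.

Answer: yes

Derivation:
Expression: (((b*4)*(x+9))+b)
Scanning for simplifiable subexpressions (pre-order)...
  at root: (((b*4)*(x+9))+b) (not simplifiable)
  at L: ((b*4)*(x+9)) (not simplifiable)
  at LL: (b*4) (not simplifiable)
  at LR: (x+9) (not simplifiable)
Result: no simplifiable subexpression found -> normal form.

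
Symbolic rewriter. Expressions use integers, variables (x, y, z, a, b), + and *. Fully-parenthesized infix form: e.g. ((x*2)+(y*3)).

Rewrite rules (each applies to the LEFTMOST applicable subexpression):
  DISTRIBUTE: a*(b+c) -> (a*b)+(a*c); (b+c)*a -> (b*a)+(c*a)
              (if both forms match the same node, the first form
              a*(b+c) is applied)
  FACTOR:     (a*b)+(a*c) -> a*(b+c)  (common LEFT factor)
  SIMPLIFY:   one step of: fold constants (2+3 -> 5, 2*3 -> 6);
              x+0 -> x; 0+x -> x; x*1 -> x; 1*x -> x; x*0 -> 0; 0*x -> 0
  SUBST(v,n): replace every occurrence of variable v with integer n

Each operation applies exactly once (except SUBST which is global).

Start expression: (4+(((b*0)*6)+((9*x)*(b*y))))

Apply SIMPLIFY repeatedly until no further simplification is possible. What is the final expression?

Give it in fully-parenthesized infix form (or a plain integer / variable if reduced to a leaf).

Answer: (4+((9*x)*(b*y)))

Derivation:
Start: (4+(((b*0)*6)+((9*x)*(b*y))))
Step 1: at RLL: (b*0) -> 0; overall: (4+(((b*0)*6)+((9*x)*(b*y)))) -> (4+((0*6)+((9*x)*(b*y))))
Step 2: at RL: (0*6) -> 0; overall: (4+((0*6)+((9*x)*(b*y)))) -> (4+(0+((9*x)*(b*y))))
Step 3: at R: (0+((9*x)*(b*y))) -> ((9*x)*(b*y)); overall: (4+(0+((9*x)*(b*y)))) -> (4+((9*x)*(b*y)))
Fixed point: (4+((9*x)*(b*y)))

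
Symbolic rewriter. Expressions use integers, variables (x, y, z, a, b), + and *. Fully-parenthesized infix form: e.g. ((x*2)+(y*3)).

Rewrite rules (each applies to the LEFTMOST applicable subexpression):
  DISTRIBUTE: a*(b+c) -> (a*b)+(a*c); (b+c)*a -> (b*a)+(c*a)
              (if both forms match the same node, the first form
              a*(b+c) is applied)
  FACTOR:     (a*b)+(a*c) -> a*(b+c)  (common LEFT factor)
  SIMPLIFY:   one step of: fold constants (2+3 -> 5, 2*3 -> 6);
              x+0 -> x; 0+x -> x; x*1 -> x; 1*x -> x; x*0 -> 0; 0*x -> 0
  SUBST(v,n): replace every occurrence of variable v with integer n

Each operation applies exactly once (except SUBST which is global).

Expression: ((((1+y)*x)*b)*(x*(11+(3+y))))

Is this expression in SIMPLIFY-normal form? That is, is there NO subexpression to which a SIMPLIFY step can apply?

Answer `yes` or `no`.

Answer: yes

Derivation:
Expression: ((((1+y)*x)*b)*(x*(11+(3+y))))
Scanning for simplifiable subexpressions (pre-order)...
  at root: ((((1+y)*x)*b)*(x*(11+(3+y)))) (not simplifiable)
  at L: (((1+y)*x)*b) (not simplifiable)
  at LL: ((1+y)*x) (not simplifiable)
  at LLL: (1+y) (not simplifiable)
  at R: (x*(11+(3+y))) (not simplifiable)
  at RR: (11+(3+y)) (not simplifiable)
  at RRR: (3+y) (not simplifiable)
Result: no simplifiable subexpression found -> normal form.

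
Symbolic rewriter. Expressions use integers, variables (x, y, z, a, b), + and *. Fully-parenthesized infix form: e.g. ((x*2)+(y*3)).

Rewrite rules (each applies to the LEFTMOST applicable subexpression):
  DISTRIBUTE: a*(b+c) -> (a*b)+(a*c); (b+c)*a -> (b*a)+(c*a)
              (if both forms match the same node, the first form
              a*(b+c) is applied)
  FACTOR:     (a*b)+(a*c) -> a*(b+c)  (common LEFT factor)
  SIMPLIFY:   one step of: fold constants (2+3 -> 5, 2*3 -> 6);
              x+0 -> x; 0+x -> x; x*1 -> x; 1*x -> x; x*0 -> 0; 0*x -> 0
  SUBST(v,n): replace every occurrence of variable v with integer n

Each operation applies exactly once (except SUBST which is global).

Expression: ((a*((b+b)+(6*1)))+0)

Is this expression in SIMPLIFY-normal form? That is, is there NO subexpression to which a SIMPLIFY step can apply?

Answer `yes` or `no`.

Expression: ((a*((b+b)+(6*1)))+0)
Scanning for simplifiable subexpressions (pre-order)...
  at root: ((a*((b+b)+(6*1)))+0) (SIMPLIFIABLE)
  at L: (a*((b+b)+(6*1))) (not simplifiable)
  at LR: ((b+b)+(6*1)) (not simplifiable)
  at LRL: (b+b) (not simplifiable)
  at LRR: (6*1) (SIMPLIFIABLE)
Found simplifiable subexpr at path root: ((a*((b+b)+(6*1)))+0)
One SIMPLIFY step would give: (a*((b+b)+(6*1)))
-> NOT in normal form.

Answer: no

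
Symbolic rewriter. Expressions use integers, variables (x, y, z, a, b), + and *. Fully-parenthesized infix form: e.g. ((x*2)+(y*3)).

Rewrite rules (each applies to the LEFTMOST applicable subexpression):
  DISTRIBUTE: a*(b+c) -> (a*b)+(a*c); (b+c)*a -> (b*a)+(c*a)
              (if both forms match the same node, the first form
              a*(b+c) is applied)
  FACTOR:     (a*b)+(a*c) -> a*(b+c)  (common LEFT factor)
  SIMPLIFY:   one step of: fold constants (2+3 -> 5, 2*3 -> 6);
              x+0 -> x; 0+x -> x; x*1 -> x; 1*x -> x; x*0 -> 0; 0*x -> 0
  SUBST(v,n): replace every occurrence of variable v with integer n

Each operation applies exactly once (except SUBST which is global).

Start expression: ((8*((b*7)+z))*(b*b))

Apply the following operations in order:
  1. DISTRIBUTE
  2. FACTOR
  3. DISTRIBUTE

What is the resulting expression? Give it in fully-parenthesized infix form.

Answer: (((8*(b*7))+(8*z))*(b*b))

Derivation:
Start: ((8*((b*7)+z))*(b*b))
Apply DISTRIBUTE at L (target: (8*((b*7)+z))): ((8*((b*7)+z))*(b*b)) -> (((8*(b*7))+(8*z))*(b*b))
Apply FACTOR at L (target: ((8*(b*7))+(8*z))): (((8*(b*7))+(8*z))*(b*b)) -> ((8*((b*7)+z))*(b*b))
Apply DISTRIBUTE at L (target: (8*((b*7)+z))): ((8*((b*7)+z))*(b*b)) -> (((8*(b*7))+(8*z))*(b*b))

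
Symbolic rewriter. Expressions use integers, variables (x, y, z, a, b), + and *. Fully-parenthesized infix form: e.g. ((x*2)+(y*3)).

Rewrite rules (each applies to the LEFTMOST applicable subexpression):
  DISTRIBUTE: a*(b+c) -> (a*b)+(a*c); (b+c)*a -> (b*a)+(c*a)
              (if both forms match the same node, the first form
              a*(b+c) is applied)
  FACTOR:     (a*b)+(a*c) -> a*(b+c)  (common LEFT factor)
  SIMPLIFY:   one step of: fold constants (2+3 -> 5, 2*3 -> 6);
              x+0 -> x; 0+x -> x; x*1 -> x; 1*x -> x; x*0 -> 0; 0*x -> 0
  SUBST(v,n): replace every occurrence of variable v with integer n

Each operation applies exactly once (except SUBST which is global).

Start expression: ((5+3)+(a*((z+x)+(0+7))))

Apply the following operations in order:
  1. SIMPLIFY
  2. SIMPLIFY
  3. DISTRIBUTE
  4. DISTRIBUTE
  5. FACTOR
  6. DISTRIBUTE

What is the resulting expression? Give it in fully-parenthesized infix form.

Answer: (8+(((a*z)+(a*x))+(a*7)))

Derivation:
Start: ((5+3)+(a*((z+x)+(0+7))))
Apply SIMPLIFY at L (target: (5+3)): ((5+3)+(a*((z+x)+(0+7)))) -> (8+(a*((z+x)+(0+7))))
Apply SIMPLIFY at RRR (target: (0+7)): (8+(a*((z+x)+(0+7)))) -> (8+(a*((z+x)+7)))
Apply DISTRIBUTE at R (target: (a*((z+x)+7))): (8+(a*((z+x)+7))) -> (8+((a*(z+x))+(a*7)))
Apply DISTRIBUTE at RL (target: (a*(z+x))): (8+((a*(z+x))+(a*7))) -> (8+(((a*z)+(a*x))+(a*7)))
Apply FACTOR at RL (target: ((a*z)+(a*x))): (8+(((a*z)+(a*x))+(a*7))) -> (8+((a*(z+x))+(a*7)))
Apply DISTRIBUTE at RL (target: (a*(z+x))): (8+((a*(z+x))+(a*7))) -> (8+(((a*z)+(a*x))+(a*7)))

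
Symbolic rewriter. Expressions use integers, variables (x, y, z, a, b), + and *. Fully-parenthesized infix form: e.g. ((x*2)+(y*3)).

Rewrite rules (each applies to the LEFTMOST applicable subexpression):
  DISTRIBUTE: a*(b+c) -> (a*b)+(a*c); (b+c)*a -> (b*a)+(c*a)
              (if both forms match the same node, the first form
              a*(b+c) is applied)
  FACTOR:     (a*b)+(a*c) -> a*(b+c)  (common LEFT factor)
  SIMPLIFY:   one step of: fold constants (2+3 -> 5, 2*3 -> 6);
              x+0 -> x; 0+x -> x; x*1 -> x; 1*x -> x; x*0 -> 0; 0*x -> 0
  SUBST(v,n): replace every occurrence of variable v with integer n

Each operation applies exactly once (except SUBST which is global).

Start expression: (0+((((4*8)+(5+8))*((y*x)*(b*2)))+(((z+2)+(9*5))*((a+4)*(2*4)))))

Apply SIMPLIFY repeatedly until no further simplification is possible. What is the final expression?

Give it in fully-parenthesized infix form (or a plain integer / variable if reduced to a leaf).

Answer: ((45*((y*x)*(b*2)))+(((z+2)+45)*((a+4)*8)))

Derivation:
Start: (0+((((4*8)+(5+8))*((y*x)*(b*2)))+(((z+2)+(9*5))*((a+4)*(2*4)))))
Step 1: at root: (0+((((4*8)+(5+8))*((y*x)*(b*2)))+(((z+2)+(9*5))*((a+4)*(2*4))))) -> ((((4*8)+(5+8))*((y*x)*(b*2)))+(((z+2)+(9*5))*((a+4)*(2*4)))); overall: (0+((((4*8)+(5+8))*((y*x)*(b*2)))+(((z+2)+(9*5))*((a+4)*(2*4))))) -> ((((4*8)+(5+8))*((y*x)*(b*2)))+(((z+2)+(9*5))*((a+4)*(2*4))))
Step 2: at LLL: (4*8) -> 32; overall: ((((4*8)+(5+8))*((y*x)*(b*2)))+(((z+2)+(9*5))*((a+4)*(2*4)))) -> (((32+(5+8))*((y*x)*(b*2)))+(((z+2)+(9*5))*((a+4)*(2*4))))
Step 3: at LLR: (5+8) -> 13; overall: (((32+(5+8))*((y*x)*(b*2)))+(((z+2)+(9*5))*((a+4)*(2*4)))) -> (((32+13)*((y*x)*(b*2)))+(((z+2)+(9*5))*((a+4)*(2*4))))
Step 4: at LL: (32+13) -> 45; overall: (((32+13)*((y*x)*(b*2)))+(((z+2)+(9*5))*((a+4)*(2*4)))) -> ((45*((y*x)*(b*2)))+(((z+2)+(9*5))*((a+4)*(2*4))))
Step 5: at RLR: (9*5) -> 45; overall: ((45*((y*x)*(b*2)))+(((z+2)+(9*5))*((a+4)*(2*4)))) -> ((45*((y*x)*(b*2)))+(((z+2)+45)*((a+4)*(2*4))))
Step 6: at RRR: (2*4) -> 8; overall: ((45*((y*x)*(b*2)))+(((z+2)+45)*((a+4)*(2*4)))) -> ((45*((y*x)*(b*2)))+(((z+2)+45)*((a+4)*8)))
Fixed point: ((45*((y*x)*(b*2)))+(((z+2)+45)*((a+4)*8)))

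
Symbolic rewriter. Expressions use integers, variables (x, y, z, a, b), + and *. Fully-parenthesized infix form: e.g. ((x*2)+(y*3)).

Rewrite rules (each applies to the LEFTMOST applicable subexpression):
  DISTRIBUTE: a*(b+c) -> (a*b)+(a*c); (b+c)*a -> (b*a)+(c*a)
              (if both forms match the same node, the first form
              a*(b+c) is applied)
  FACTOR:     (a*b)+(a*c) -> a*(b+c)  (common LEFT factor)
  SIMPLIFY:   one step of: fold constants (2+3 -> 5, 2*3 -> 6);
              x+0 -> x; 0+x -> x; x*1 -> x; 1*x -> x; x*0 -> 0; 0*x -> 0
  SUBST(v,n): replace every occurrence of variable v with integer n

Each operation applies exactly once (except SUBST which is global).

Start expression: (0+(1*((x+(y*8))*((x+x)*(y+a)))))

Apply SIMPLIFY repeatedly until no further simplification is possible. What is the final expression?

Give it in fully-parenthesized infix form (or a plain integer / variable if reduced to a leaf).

Start: (0+(1*((x+(y*8))*((x+x)*(y+a)))))
Step 1: at root: (0+(1*((x+(y*8))*((x+x)*(y+a))))) -> (1*((x+(y*8))*((x+x)*(y+a)))); overall: (0+(1*((x+(y*8))*((x+x)*(y+a))))) -> (1*((x+(y*8))*((x+x)*(y+a))))
Step 2: at root: (1*((x+(y*8))*((x+x)*(y+a)))) -> ((x+(y*8))*((x+x)*(y+a))); overall: (1*((x+(y*8))*((x+x)*(y+a)))) -> ((x+(y*8))*((x+x)*(y+a)))
Fixed point: ((x+(y*8))*((x+x)*(y+a)))

Answer: ((x+(y*8))*((x+x)*(y+a)))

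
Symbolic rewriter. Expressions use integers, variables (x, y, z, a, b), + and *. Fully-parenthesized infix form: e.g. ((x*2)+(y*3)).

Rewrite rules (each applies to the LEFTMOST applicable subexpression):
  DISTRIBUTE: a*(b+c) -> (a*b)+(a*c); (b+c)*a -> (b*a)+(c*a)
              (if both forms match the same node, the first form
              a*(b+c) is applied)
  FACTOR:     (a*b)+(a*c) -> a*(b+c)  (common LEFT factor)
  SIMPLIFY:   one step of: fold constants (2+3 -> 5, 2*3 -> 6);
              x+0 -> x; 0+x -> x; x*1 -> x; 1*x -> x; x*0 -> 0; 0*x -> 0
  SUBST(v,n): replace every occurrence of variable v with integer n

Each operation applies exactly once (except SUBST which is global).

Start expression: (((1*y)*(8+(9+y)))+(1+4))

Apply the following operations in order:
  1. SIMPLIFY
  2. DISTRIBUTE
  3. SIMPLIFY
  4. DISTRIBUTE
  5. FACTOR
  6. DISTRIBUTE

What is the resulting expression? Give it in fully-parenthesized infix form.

Answer: (((y*8)+((y*9)+(y*y)))+5)

Derivation:
Start: (((1*y)*(8+(9+y)))+(1+4))
Apply SIMPLIFY at LL (target: (1*y)): (((1*y)*(8+(9+y)))+(1+4)) -> ((y*(8+(9+y)))+(1+4))
Apply DISTRIBUTE at L (target: (y*(8+(9+y)))): ((y*(8+(9+y)))+(1+4)) -> (((y*8)+(y*(9+y)))+(1+4))
Apply SIMPLIFY at R (target: (1+4)): (((y*8)+(y*(9+y)))+(1+4)) -> (((y*8)+(y*(9+y)))+5)
Apply DISTRIBUTE at LR (target: (y*(9+y))): (((y*8)+(y*(9+y)))+5) -> (((y*8)+((y*9)+(y*y)))+5)
Apply FACTOR at LR (target: ((y*9)+(y*y))): (((y*8)+((y*9)+(y*y)))+5) -> (((y*8)+(y*(9+y)))+5)
Apply DISTRIBUTE at LR (target: (y*(9+y))): (((y*8)+(y*(9+y)))+5) -> (((y*8)+((y*9)+(y*y)))+5)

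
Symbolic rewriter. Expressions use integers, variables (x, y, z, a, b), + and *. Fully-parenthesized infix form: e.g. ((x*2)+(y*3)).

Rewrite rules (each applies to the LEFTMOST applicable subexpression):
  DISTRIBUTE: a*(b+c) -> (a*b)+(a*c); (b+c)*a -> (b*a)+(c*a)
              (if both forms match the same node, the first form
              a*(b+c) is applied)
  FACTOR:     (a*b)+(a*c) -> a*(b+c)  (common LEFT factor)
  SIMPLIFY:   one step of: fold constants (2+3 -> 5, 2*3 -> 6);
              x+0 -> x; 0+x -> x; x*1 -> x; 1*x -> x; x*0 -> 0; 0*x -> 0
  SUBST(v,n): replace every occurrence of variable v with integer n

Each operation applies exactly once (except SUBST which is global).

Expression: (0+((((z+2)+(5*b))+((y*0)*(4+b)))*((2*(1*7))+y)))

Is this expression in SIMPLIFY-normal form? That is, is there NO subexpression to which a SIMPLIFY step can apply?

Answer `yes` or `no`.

Expression: (0+((((z+2)+(5*b))+((y*0)*(4+b)))*((2*(1*7))+y)))
Scanning for simplifiable subexpressions (pre-order)...
  at root: (0+((((z+2)+(5*b))+((y*0)*(4+b)))*((2*(1*7))+y))) (SIMPLIFIABLE)
  at R: ((((z+2)+(5*b))+((y*0)*(4+b)))*((2*(1*7))+y)) (not simplifiable)
  at RL: (((z+2)+(5*b))+((y*0)*(4+b))) (not simplifiable)
  at RLL: ((z+2)+(5*b)) (not simplifiable)
  at RLLL: (z+2) (not simplifiable)
  at RLLR: (5*b) (not simplifiable)
  at RLR: ((y*0)*(4+b)) (not simplifiable)
  at RLRL: (y*0) (SIMPLIFIABLE)
  at RLRR: (4+b) (not simplifiable)
  at RR: ((2*(1*7))+y) (not simplifiable)
  at RRL: (2*(1*7)) (not simplifiable)
  at RRLR: (1*7) (SIMPLIFIABLE)
Found simplifiable subexpr at path root: (0+((((z+2)+(5*b))+((y*0)*(4+b)))*((2*(1*7))+y)))
One SIMPLIFY step would give: ((((z+2)+(5*b))+((y*0)*(4+b)))*((2*(1*7))+y))
-> NOT in normal form.

Answer: no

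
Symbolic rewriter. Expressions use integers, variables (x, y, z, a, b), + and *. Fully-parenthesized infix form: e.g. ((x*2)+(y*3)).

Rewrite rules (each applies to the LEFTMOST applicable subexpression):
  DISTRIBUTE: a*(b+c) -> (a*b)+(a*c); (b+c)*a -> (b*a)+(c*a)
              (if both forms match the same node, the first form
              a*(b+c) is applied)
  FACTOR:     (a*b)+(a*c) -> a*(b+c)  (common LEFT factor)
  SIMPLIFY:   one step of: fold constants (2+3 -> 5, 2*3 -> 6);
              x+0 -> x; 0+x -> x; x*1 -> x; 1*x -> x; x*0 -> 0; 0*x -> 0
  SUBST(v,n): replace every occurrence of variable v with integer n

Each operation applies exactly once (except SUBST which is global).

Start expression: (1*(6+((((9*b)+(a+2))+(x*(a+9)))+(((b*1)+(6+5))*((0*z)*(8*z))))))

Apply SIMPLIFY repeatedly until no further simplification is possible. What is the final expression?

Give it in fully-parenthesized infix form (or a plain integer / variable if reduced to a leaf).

Start: (1*(6+((((9*b)+(a+2))+(x*(a+9)))+(((b*1)+(6+5))*((0*z)*(8*z))))))
Step 1: at root: (1*(6+((((9*b)+(a+2))+(x*(a+9)))+(((b*1)+(6+5))*((0*z)*(8*z)))))) -> (6+((((9*b)+(a+2))+(x*(a+9)))+(((b*1)+(6+5))*((0*z)*(8*z))))); overall: (1*(6+((((9*b)+(a+2))+(x*(a+9)))+(((b*1)+(6+5))*((0*z)*(8*z)))))) -> (6+((((9*b)+(a+2))+(x*(a+9)))+(((b*1)+(6+5))*((0*z)*(8*z)))))
Step 2: at RRLL: (b*1) -> b; overall: (6+((((9*b)+(a+2))+(x*(a+9)))+(((b*1)+(6+5))*((0*z)*(8*z))))) -> (6+((((9*b)+(a+2))+(x*(a+9)))+((b+(6+5))*((0*z)*(8*z)))))
Step 3: at RRLR: (6+5) -> 11; overall: (6+((((9*b)+(a+2))+(x*(a+9)))+((b+(6+5))*((0*z)*(8*z))))) -> (6+((((9*b)+(a+2))+(x*(a+9)))+((b+11)*((0*z)*(8*z)))))
Step 4: at RRRL: (0*z) -> 0; overall: (6+((((9*b)+(a+2))+(x*(a+9)))+((b+11)*((0*z)*(8*z))))) -> (6+((((9*b)+(a+2))+(x*(a+9)))+((b+11)*(0*(8*z)))))
Step 5: at RRR: (0*(8*z)) -> 0; overall: (6+((((9*b)+(a+2))+(x*(a+9)))+((b+11)*(0*(8*z))))) -> (6+((((9*b)+(a+2))+(x*(a+9)))+((b+11)*0)))
Step 6: at RR: ((b+11)*0) -> 0; overall: (6+((((9*b)+(a+2))+(x*(a+9)))+((b+11)*0))) -> (6+((((9*b)+(a+2))+(x*(a+9)))+0))
Step 7: at R: ((((9*b)+(a+2))+(x*(a+9)))+0) -> (((9*b)+(a+2))+(x*(a+9))); overall: (6+((((9*b)+(a+2))+(x*(a+9)))+0)) -> (6+(((9*b)+(a+2))+(x*(a+9))))
Fixed point: (6+(((9*b)+(a+2))+(x*(a+9))))

Answer: (6+(((9*b)+(a+2))+(x*(a+9))))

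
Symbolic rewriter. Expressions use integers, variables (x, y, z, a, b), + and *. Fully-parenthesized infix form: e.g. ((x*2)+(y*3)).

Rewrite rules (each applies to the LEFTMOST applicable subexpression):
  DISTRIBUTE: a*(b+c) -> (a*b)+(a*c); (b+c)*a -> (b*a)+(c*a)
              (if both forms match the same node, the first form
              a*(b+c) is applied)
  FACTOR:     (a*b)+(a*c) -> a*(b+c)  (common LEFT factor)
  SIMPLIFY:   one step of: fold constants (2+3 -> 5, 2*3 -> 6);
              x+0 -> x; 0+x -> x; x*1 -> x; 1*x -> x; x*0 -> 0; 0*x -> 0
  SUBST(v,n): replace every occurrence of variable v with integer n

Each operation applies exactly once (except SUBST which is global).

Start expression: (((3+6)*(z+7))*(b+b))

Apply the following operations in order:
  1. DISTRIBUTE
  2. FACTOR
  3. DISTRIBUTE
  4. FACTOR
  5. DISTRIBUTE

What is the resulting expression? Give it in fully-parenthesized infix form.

Answer: ((((3+6)*(z+7))*b)+(((3+6)*(z+7))*b))

Derivation:
Start: (((3+6)*(z+7))*(b+b))
Apply DISTRIBUTE at root (target: (((3+6)*(z+7))*(b+b))): (((3+6)*(z+7))*(b+b)) -> ((((3+6)*(z+7))*b)+(((3+6)*(z+7))*b))
Apply FACTOR at root (target: ((((3+6)*(z+7))*b)+(((3+6)*(z+7))*b))): ((((3+6)*(z+7))*b)+(((3+6)*(z+7))*b)) -> (((3+6)*(z+7))*(b+b))
Apply DISTRIBUTE at root (target: (((3+6)*(z+7))*(b+b))): (((3+6)*(z+7))*(b+b)) -> ((((3+6)*(z+7))*b)+(((3+6)*(z+7))*b))
Apply FACTOR at root (target: ((((3+6)*(z+7))*b)+(((3+6)*(z+7))*b))): ((((3+6)*(z+7))*b)+(((3+6)*(z+7))*b)) -> (((3+6)*(z+7))*(b+b))
Apply DISTRIBUTE at root (target: (((3+6)*(z+7))*(b+b))): (((3+6)*(z+7))*(b+b)) -> ((((3+6)*(z+7))*b)+(((3+6)*(z+7))*b))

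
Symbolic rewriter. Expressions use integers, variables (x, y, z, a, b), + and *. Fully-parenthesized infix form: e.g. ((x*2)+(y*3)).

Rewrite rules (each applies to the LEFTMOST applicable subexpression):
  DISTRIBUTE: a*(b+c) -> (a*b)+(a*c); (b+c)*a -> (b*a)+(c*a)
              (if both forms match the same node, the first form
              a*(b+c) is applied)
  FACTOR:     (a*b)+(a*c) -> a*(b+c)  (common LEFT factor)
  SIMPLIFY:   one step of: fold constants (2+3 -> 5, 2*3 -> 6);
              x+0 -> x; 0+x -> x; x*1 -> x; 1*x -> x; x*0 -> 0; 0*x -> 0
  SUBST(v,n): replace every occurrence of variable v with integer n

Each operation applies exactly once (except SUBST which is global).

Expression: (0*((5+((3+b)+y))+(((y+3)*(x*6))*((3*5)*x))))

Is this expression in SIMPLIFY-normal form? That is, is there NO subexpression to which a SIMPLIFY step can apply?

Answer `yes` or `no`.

Answer: no

Derivation:
Expression: (0*((5+((3+b)+y))+(((y+3)*(x*6))*((3*5)*x))))
Scanning for simplifiable subexpressions (pre-order)...
  at root: (0*((5+((3+b)+y))+(((y+3)*(x*6))*((3*5)*x)))) (SIMPLIFIABLE)
  at R: ((5+((3+b)+y))+(((y+3)*(x*6))*((3*5)*x))) (not simplifiable)
  at RL: (5+((3+b)+y)) (not simplifiable)
  at RLR: ((3+b)+y) (not simplifiable)
  at RLRL: (3+b) (not simplifiable)
  at RR: (((y+3)*(x*6))*((3*5)*x)) (not simplifiable)
  at RRL: ((y+3)*(x*6)) (not simplifiable)
  at RRLL: (y+3) (not simplifiable)
  at RRLR: (x*6) (not simplifiable)
  at RRR: ((3*5)*x) (not simplifiable)
  at RRRL: (3*5) (SIMPLIFIABLE)
Found simplifiable subexpr at path root: (0*((5+((3+b)+y))+(((y+3)*(x*6))*((3*5)*x))))
One SIMPLIFY step would give: 0
-> NOT in normal form.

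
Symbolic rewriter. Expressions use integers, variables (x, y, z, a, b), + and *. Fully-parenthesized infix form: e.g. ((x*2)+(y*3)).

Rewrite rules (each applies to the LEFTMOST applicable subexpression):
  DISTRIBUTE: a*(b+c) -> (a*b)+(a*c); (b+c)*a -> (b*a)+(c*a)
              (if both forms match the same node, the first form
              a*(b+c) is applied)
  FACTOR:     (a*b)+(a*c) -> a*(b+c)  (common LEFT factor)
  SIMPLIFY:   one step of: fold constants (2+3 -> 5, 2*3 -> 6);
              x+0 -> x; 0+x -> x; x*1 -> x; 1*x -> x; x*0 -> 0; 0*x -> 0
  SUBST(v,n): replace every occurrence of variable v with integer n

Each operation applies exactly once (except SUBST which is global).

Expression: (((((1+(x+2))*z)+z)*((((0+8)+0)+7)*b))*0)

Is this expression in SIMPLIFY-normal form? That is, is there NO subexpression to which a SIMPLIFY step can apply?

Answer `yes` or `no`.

Expression: (((((1+(x+2))*z)+z)*((((0+8)+0)+7)*b))*0)
Scanning for simplifiable subexpressions (pre-order)...
  at root: (((((1+(x+2))*z)+z)*((((0+8)+0)+7)*b))*0) (SIMPLIFIABLE)
  at L: ((((1+(x+2))*z)+z)*((((0+8)+0)+7)*b)) (not simplifiable)
  at LL: (((1+(x+2))*z)+z) (not simplifiable)
  at LLL: ((1+(x+2))*z) (not simplifiable)
  at LLLL: (1+(x+2)) (not simplifiable)
  at LLLLR: (x+2) (not simplifiable)
  at LR: ((((0+8)+0)+7)*b) (not simplifiable)
  at LRL: (((0+8)+0)+7) (not simplifiable)
  at LRLL: ((0+8)+0) (SIMPLIFIABLE)
  at LRLLL: (0+8) (SIMPLIFIABLE)
Found simplifiable subexpr at path root: (((((1+(x+2))*z)+z)*((((0+8)+0)+7)*b))*0)
One SIMPLIFY step would give: 0
-> NOT in normal form.

Answer: no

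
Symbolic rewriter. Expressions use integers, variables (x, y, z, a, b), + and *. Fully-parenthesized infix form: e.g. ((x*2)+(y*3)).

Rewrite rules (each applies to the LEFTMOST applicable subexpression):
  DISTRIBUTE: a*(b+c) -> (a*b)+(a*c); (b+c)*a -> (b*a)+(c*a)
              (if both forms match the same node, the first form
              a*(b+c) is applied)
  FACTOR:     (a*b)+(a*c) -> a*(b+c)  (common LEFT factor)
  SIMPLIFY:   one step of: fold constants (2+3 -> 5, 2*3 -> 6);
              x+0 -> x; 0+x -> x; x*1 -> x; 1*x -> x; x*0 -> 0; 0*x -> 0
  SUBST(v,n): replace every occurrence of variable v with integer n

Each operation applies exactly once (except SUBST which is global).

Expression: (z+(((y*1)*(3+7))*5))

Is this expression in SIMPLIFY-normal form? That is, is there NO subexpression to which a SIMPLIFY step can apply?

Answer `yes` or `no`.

Expression: (z+(((y*1)*(3+7))*5))
Scanning for simplifiable subexpressions (pre-order)...
  at root: (z+(((y*1)*(3+7))*5)) (not simplifiable)
  at R: (((y*1)*(3+7))*5) (not simplifiable)
  at RL: ((y*1)*(3+7)) (not simplifiable)
  at RLL: (y*1) (SIMPLIFIABLE)
  at RLR: (3+7) (SIMPLIFIABLE)
Found simplifiable subexpr at path RLL: (y*1)
One SIMPLIFY step would give: (z+((y*(3+7))*5))
-> NOT in normal form.

Answer: no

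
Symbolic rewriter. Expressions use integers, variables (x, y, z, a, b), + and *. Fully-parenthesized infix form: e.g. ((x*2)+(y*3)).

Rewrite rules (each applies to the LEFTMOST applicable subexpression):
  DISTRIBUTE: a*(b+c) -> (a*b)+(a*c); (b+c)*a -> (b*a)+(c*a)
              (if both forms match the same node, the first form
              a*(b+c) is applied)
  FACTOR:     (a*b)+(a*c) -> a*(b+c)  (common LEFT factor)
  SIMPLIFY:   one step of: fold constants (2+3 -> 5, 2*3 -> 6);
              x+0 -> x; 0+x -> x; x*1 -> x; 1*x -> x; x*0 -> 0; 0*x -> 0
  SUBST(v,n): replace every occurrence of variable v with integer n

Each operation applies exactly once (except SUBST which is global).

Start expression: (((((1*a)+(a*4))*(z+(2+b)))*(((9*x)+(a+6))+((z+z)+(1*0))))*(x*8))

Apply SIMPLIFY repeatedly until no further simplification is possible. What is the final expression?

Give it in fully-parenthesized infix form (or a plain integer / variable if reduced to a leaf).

Start: (((((1*a)+(a*4))*(z+(2+b)))*(((9*x)+(a+6))+((z+z)+(1*0))))*(x*8))
Step 1: at LLLL: (1*a) -> a; overall: (((((1*a)+(a*4))*(z+(2+b)))*(((9*x)+(a+6))+((z+z)+(1*0))))*(x*8)) -> ((((a+(a*4))*(z+(2+b)))*(((9*x)+(a+6))+((z+z)+(1*0))))*(x*8))
Step 2: at LRRR: (1*0) -> 0; overall: ((((a+(a*4))*(z+(2+b)))*(((9*x)+(a+6))+((z+z)+(1*0))))*(x*8)) -> ((((a+(a*4))*(z+(2+b)))*(((9*x)+(a+6))+((z+z)+0)))*(x*8))
Step 3: at LRR: ((z+z)+0) -> (z+z); overall: ((((a+(a*4))*(z+(2+b)))*(((9*x)+(a+6))+((z+z)+0)))*(x*8)) -> ((((a+(a*4))*(z+(2+b)))*(((9*x)+(a+6))+(z+z)))*(x*8))
Fixed point: ((((a+(a*4))*(z+(2+b)))*(((9*x)+(a+6))+(z+z)))*(x*8))

Answer: ((((a+(a*4))*(z+(2+b)))*(((9*x)+(a+6))+(z+z)))*(x*8))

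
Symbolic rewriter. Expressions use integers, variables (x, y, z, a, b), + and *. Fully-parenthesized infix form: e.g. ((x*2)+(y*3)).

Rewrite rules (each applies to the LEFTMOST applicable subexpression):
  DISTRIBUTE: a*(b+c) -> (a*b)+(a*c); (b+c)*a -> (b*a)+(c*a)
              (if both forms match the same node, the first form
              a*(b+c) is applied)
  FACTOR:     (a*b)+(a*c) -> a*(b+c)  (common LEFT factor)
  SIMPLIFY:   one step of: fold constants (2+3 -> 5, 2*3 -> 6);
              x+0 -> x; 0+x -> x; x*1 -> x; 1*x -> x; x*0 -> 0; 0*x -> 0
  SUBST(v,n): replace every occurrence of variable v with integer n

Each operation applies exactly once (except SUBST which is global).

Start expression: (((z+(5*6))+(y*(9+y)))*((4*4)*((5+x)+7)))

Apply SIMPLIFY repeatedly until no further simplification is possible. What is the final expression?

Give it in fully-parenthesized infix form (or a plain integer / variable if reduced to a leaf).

Start: (((z+(5*6))+(y*(9+y)))*((4*4)*((5+x)+7)))
Step 1: at LLR: (5*6) -> 30; overall: (((z+(5*6))+(y*(9+y)))*((4*4)*((5+x)+7))) -> (((z+30)+(y*(9+y)))*((4*4)*((5+x)+7)))
Step 2: at RL: (4*4) -> 16; overall: (((z+30)+(y*(9+y)))*((4*4)*((5+x)+7))) -> (((z+30)+(y*(9+y)))*(16*((5+x)+7)))
Fixed point: (((z+30)+(y*(9+y)))*(16*((5+x)+7)))

Answer: (((z+30)+(y*(9+y)))*(16*((5+x)+7)))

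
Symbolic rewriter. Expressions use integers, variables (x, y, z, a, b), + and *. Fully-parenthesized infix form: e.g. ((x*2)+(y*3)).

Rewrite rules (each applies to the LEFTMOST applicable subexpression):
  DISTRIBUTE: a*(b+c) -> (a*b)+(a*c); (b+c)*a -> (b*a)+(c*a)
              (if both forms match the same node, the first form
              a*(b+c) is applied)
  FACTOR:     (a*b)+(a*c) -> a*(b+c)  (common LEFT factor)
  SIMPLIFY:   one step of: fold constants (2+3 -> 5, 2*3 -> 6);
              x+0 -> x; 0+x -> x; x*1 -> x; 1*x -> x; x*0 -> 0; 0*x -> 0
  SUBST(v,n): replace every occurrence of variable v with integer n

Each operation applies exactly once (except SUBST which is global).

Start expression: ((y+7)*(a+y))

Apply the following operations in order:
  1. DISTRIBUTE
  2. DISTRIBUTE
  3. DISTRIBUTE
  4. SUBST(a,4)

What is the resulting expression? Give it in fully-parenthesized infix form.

Start: ((y+7)*(a+y))
Apply DISTRIBUTE at root (target: ((y+7)*(a+y))): ((y+7)*(a+y)) -> (((y+7)*a)+((y+7)*y))
Apply DISTRIBUTE at L (target: ((y+7)*a)): (((y+7)*a)+((y+7)*y)) -> (((y*a)+(7*a))+((y+7)*y))
Apply DISTRIBUTE at R (target: ((y+7)*y)): (((y*a)+(7*a))+((y+7)*y)) -> (((y*a)+(7*a))+((y*y)+(7*y)))
Apply SUBST(a,4): (((y*a)+(7*a))+((y*y)+(7*y))) -> (((y*4)+(7*4))+((y*y)+(7*y)))

Answer: (((y*4)+(7*4))+((y*y)+(7*y)))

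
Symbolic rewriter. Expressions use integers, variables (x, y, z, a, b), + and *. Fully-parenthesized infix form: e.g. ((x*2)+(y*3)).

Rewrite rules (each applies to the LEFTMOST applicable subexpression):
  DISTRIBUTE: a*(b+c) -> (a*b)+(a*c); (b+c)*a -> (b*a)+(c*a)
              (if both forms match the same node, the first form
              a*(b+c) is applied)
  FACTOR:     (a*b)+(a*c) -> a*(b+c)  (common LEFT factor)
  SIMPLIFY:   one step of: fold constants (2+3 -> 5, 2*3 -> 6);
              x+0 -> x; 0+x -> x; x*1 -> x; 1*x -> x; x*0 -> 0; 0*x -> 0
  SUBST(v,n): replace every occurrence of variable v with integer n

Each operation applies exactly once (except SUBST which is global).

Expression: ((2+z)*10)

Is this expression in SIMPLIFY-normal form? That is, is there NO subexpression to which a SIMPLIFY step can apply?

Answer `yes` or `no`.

Answer: yes

Derivation:
Expression: ((2+z)*10)
Scanning for simplifiable subexpressions (pre-order)...
  at root: ((2+z)*10) (not simplifiable)
  at L: (2+z) (not simplifiable)
Result: no simplifiable subexpression found -> normal form.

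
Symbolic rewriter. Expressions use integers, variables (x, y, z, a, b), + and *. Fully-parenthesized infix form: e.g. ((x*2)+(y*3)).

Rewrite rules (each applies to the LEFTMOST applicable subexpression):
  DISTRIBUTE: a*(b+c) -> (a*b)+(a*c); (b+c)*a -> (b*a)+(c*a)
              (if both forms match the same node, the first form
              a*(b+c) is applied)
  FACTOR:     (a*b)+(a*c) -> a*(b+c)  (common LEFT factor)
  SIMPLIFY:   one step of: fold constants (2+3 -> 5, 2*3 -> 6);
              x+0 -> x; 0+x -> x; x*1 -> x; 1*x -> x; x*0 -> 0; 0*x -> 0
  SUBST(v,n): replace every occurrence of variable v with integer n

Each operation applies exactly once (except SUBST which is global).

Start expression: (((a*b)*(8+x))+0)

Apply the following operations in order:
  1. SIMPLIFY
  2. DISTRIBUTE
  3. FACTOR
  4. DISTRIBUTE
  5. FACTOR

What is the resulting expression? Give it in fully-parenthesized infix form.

Start: (((a*b)*(8+x))+0)
Apply SIMPLIFY at root (target: (((a*b)*(8+x))+0)): (((a*b)*(8+x))+0) -> ((a*b)*(8+x))
Apply DISTRIBUTE at root (target: ((a*b)*(8+x))): ((a*b)*(8+x)) -> (((a*b)*8)+((a*b)*x))
Apply FACTOR at root (target: (((a*b)*8)+((a*b)*x))): (((a*b)*8)+((a*b)*x)) -> ((a*b)*(8+x))
Apply DISTRIBUTE at root (target: ((a*b)*(8+x))): ((a*b)*(8+x)) -> (((a*b)*8)+((a*b)*x))
Apply FACTOR at root (target: (((a*b)*8)+((a*b)*x))): (((a*b)*8)+((a*b)*x)) -> ((a*b)*(8+x))

Answer: ((a*b)*(8+x))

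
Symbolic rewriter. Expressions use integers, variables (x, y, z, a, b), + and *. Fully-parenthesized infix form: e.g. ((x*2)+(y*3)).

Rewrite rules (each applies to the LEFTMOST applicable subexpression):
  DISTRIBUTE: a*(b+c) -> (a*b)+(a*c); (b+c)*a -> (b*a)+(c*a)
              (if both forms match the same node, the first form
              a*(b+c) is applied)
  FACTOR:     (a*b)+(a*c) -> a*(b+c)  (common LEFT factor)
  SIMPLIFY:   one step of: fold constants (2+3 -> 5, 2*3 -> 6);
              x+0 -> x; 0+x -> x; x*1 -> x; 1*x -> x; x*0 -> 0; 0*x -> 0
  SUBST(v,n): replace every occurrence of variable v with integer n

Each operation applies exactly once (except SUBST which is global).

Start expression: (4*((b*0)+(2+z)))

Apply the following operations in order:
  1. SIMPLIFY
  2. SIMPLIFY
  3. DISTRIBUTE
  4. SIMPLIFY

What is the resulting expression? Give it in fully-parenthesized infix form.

Answer: (8+(4*z))

Derivation:
Start: (4*((b*0)+(2+z)))
Apply SIMPLIFY at RL (target: (b*0)): (4*((b*0)+(2+z))) -> (4*(0+(2+z)))
Apply SIMPLIFY at R (target: (0+(2+z))): (4*(0+(2+z))) -> (4*(2+z))
Apply DISTRIBUTE at root (target: (4*(2+z))): (4*(2+z)) -> ((4*2)+(4*z))
Apply SIMPLIFY at L (target: (4*2)): ((4*2)+(4*z)) -> (8+(4*z))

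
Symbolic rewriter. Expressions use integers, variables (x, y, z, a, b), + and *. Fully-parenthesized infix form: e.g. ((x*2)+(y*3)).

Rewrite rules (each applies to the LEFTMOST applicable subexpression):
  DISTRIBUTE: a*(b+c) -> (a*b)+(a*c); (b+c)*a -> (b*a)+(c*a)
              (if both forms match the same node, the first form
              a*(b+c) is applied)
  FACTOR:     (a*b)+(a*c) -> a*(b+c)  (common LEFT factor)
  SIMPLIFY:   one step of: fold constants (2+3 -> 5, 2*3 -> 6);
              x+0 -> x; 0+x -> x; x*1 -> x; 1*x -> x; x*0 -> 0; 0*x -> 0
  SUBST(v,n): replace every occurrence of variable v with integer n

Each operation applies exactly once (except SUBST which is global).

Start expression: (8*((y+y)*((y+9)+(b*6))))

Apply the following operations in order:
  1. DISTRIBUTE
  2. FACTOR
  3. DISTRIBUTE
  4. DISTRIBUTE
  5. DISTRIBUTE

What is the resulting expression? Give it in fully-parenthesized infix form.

Start: (8*((y+y)*((y+9)+(b*6))))
Apply DISTRIBUTE at R (target: ((y+y)*((y+9)+(b*6)))): (8*((y+y)*((y+9)+(b*6)))) -> (8*(((y+y)*(y+9))+((y+y)*(b*6))))
Apply FACTOR at R (target: (((y+y)*(y+9))+((y+y)*(b*6)))): (8*(((y+y)*(y+9))+((y+y)*(b*6)))) -> (8*((y+y)*((y+9)+(b*6))))
Apply DISTRIBUTE at R (target: ((y+y)*((y+9)+(b*6)))): (8*((y+y)*((y+9)+(b*6)))) -> (8*(((y+y)*(y+9))+((y+y)*(b*6))))
Apply DISTRIBUTE at root (target: (8*(((y+y)*(y+9))+((y+y)*(b*6))))): (8*(((y+y)*(y+9))+((y+y)*(b*6)))) -> ((8*((y+y)*(y+9)))+(8*((y+y)*(b*6))))
Apply DISTRIBUTE at LR (target: ((y+y)*(y+9))): ((8*((y+y)*(y+9)))+(8*((y+y)*(b*6)))) -> ((8*(((y+y)*y)+((y+y)*9)))+(8*((y+y)*(b*6))))

Answer: ((8*(((y+y)*y)+((y+y)*9)))+(8*((y+y)*(b*6))))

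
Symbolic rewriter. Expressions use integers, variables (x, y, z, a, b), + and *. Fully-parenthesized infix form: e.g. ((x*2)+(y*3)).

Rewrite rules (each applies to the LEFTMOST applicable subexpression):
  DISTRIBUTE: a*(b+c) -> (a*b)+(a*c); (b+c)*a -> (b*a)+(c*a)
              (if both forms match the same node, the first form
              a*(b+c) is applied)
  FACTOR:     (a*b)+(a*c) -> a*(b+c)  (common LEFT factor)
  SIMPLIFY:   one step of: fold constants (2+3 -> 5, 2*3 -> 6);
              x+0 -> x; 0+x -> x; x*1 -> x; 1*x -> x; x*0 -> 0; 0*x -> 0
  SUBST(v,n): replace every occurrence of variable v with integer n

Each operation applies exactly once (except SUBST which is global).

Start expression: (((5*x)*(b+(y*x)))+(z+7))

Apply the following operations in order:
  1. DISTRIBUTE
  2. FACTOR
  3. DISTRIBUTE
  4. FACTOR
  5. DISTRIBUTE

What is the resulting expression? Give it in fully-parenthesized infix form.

Answer: ((((5*x)*b)+((5*x)*(y*x)))+(z+7))

Derivation:
Start: (((5*x)*(b+(y*x)))+(z+7))
Apply DISTRIBUTE at L (target: ((5*x)*(b+(y*x)))): (((5*x)*(b+(y*x)))+(z+7)) -> ((((5*x)*b)+((5*x)*(y*x)))+(z+7))
Apply FACTOR at L (target: (((5*x)*b)+((5*x)*(y*x)))): ((((5*x)*b)+((5*x)*(y*x)))+(z+7)) -> (((5*x)*(b+(y*x)))+(z+7))
Apply DISTRIBUTE at L (target: ((5*x)*(b+(y*x)))): (((5*x)*(b+(y*x)))+(z+7)) -> ((((5*x)*b)+((5*x)*(y*x)))+(z+7))
Apply FACTOR at L (target: (((5*x)*b)+((5*x)*(y*x)))): ((((5*x)*b)+((5*x)*(y*x)))+(z+7)) -> (((5*x)*(b+(y*x)))+(z+7))
Apply DISTRIBUTE at L (target: ((5*x)*(b+(y*x)))): (((5*x)*(b+(y*x)))+(z+7)) -> ((((5*x)*b)+((5*x)*(y*x)))+(z+7))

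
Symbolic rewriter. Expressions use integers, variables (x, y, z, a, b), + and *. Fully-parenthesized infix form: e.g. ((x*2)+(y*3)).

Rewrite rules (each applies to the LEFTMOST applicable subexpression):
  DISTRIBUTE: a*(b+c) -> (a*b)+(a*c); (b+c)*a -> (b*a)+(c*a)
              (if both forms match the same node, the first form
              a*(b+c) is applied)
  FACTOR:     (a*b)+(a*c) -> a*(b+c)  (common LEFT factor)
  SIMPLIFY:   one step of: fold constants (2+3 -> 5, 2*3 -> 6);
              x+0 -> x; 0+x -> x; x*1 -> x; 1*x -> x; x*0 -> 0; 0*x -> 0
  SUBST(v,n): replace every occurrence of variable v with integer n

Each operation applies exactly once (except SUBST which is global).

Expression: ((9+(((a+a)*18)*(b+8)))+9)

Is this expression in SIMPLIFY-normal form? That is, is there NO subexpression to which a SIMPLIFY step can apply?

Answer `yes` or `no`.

Answer: yes

Derivation:
Expression: ((9+(((a+a)*18)*(b+8)))+9)
Scanning for simplifiable subexpressions (pre-order)...
  at root: ((9+(((a+a)*18)*(b+8)))+9) (not simplifiable)
  at L: (9+(((a+a)*18)*(b+8))) (not simplifiable)
  at LR: (((a+a)*18)*(b+8)) (not simplifiable)
  at LRL: ((a+a)*18) (not simplifiable)
  at LRLL: (a+a) (not simplifiable)
  at LRR: (b+8) (not simplifiable)
Result: no simplifiable subexpression found -> normal form.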